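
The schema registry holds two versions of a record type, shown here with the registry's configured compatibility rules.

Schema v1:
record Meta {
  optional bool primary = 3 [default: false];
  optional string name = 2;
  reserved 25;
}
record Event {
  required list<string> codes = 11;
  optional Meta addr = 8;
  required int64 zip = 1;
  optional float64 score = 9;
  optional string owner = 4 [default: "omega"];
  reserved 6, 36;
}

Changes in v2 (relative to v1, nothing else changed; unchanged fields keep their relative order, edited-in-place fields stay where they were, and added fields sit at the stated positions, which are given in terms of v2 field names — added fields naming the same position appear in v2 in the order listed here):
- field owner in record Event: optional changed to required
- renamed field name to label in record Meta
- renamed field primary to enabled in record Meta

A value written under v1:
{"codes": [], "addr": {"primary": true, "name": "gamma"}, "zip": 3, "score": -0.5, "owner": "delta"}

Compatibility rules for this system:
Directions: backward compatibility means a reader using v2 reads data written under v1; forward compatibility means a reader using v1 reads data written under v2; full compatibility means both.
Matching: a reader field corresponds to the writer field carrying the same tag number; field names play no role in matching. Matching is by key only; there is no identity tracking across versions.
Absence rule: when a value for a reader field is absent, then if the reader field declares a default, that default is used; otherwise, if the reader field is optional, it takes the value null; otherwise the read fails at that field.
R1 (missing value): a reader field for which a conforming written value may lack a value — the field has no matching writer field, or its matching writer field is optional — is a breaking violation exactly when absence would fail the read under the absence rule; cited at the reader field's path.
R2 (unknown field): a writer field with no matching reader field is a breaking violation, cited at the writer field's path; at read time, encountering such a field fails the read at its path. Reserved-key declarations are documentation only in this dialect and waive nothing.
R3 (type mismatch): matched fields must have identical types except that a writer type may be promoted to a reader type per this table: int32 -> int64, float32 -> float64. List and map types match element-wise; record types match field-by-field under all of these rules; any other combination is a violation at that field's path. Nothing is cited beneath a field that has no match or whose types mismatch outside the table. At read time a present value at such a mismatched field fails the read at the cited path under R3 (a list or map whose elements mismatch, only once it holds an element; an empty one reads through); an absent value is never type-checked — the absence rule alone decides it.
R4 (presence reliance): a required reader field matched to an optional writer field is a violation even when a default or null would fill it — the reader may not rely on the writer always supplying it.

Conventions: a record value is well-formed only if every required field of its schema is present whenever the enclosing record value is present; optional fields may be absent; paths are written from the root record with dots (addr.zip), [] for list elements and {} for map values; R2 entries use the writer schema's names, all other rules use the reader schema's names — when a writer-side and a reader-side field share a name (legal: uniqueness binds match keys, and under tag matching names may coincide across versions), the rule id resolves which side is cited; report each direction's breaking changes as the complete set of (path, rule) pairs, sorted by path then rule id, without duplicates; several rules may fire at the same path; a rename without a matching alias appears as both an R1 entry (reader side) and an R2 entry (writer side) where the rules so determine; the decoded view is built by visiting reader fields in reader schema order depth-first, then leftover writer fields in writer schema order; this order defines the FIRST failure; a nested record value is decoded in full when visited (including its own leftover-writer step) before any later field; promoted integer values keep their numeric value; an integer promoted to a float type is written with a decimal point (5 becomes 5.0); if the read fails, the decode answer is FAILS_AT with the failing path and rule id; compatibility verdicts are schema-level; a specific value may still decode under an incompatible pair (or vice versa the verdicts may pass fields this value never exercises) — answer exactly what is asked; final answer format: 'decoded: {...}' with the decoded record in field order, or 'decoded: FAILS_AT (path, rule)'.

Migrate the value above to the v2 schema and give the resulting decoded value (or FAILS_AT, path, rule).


arrows below run writer -> reader for Event
decode (reader v2):
  codes := []
  addr.enabled := true (from writer primary)
  addr.label := "gamma" (from writer name)
  zip := 3
  score := -0.5
  owner := "delta"
  => decoded: {"codes": [], "addr": {"enabled": true, "label": "gamma"}, "zip": 3, "score": -0.5, "owner": "delta"}
the other Event changes do not affect what is asked:
  field owner in record Event: optional changed to required -> a verdict-level change on Event — the shown value reads the same

decoded: {"codes": [], "addr": {"enabled": true, "label": "gamma"}, "zip": 3, "score": -0.5, "owner": "delta"}


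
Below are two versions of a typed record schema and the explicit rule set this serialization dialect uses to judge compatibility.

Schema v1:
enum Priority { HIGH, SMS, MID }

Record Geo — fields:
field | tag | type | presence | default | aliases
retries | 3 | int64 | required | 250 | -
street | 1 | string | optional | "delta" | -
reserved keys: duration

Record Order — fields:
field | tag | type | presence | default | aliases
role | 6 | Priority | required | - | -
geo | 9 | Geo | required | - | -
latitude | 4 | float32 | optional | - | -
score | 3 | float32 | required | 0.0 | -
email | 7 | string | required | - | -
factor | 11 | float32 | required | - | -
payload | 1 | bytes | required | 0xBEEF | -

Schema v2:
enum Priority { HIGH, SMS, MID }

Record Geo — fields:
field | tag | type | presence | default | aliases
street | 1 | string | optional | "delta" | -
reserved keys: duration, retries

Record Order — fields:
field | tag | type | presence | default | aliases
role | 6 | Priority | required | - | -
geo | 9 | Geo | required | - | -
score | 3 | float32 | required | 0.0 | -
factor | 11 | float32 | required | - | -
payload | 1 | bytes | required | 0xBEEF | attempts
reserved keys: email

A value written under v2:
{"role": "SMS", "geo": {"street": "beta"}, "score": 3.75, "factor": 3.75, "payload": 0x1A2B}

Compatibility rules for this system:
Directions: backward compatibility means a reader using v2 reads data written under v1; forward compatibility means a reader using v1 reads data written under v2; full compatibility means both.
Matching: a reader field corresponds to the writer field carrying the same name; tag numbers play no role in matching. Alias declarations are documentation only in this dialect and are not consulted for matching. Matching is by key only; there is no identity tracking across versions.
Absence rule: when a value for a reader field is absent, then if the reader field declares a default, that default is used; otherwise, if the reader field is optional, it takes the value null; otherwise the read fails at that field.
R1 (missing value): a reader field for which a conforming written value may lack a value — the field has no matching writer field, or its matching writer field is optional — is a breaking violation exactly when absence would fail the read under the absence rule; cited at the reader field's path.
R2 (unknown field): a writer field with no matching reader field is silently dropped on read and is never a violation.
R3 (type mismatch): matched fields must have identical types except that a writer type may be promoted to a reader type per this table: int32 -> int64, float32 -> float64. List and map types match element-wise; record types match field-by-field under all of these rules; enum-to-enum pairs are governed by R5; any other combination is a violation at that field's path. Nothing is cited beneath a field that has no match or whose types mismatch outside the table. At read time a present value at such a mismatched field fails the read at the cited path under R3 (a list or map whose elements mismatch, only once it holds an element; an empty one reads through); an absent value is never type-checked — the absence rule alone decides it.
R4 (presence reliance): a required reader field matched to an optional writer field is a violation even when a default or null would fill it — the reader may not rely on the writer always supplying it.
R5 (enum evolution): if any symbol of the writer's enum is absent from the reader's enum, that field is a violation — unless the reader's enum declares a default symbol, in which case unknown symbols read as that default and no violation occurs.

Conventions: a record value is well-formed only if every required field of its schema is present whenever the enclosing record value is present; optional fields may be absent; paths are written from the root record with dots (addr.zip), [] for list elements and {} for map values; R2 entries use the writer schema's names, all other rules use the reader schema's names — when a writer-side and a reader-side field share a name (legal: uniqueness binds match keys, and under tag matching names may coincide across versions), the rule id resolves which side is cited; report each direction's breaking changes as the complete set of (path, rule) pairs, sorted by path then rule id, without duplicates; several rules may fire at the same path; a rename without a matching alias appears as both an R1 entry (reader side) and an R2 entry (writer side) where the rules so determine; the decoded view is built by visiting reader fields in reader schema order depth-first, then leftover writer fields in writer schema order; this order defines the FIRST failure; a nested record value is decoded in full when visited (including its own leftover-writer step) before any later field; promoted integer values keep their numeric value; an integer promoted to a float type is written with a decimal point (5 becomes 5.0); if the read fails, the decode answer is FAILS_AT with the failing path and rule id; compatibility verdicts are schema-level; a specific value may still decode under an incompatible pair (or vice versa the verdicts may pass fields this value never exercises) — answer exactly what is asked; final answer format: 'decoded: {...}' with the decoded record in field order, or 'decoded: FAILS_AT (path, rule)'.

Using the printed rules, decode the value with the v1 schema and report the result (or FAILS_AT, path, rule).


each type pair in Order: writer, then reader
decode (reader v1):
  role := "SMS"
  geo.retries := 250 (no value, default fills)
  geo.street := "beta"
  latitude := null (not supplied -> null)
  score := 3.75
  read fails at email under R1 (no fill)
  => FAILS_AT (email, R1)
diffs on Order not affecting the asked answer:
  removed field retries from record Geo (its key "retries" joins the reserved list) -> inert under this dialect — no rule fires on Order and the result does not move
  removed field latitude from record Order -> inert under this dialect — no rule fires on Order and the result does not move

decoded: FAILS_AT (email, R1)


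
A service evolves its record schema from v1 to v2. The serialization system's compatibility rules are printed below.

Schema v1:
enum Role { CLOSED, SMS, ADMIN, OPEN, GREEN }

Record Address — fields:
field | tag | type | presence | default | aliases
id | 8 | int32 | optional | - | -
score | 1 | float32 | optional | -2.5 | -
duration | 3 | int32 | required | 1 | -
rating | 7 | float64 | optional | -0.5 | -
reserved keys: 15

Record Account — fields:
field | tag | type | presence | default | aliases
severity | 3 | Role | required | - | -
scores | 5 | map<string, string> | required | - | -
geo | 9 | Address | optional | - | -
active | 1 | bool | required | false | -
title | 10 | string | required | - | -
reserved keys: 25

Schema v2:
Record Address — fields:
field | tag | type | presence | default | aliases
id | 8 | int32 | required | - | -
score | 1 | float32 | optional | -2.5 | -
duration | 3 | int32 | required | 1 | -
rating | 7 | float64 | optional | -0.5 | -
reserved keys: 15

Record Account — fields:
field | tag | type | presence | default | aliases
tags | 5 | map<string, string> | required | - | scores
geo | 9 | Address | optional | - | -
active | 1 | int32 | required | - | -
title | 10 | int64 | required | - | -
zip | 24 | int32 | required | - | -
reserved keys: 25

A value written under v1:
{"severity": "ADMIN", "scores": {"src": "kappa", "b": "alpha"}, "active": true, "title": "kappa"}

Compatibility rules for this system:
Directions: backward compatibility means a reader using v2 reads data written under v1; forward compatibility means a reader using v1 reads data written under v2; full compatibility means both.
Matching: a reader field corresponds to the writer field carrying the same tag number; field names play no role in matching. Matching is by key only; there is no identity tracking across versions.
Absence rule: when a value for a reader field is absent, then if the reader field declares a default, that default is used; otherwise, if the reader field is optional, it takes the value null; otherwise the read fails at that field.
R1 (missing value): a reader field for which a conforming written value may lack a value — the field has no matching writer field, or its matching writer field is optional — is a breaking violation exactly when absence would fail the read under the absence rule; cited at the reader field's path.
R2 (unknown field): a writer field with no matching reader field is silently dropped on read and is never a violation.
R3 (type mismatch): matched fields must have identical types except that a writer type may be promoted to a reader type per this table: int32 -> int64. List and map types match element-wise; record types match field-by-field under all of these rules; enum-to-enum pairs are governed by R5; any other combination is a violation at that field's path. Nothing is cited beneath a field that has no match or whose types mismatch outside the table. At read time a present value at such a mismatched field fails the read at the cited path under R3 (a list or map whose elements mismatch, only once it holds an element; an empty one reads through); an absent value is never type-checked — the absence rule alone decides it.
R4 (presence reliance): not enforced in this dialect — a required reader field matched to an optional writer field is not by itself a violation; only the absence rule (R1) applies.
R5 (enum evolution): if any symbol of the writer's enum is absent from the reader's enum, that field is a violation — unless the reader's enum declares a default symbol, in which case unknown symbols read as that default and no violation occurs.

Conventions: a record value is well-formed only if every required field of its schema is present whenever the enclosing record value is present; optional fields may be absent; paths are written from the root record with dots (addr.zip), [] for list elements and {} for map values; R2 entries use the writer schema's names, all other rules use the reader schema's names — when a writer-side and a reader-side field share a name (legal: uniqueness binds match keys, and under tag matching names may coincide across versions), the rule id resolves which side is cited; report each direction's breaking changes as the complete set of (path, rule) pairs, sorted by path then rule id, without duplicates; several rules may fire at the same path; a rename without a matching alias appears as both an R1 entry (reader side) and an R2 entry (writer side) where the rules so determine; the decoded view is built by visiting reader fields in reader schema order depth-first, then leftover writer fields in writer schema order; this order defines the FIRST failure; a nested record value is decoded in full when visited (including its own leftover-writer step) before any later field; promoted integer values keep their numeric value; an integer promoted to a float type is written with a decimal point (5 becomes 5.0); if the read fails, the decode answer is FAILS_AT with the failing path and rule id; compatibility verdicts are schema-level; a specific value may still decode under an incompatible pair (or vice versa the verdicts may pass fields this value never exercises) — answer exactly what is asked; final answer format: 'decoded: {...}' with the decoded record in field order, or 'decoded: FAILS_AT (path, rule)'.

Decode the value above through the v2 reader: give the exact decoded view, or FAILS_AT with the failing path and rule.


arrows below run writer -> reader for Account
decoding the Account value with the v2 reader:
  tags := {"src": "kappa", "b": "alpha"} (from writer scores)
  geo := null (absent, optional -> null)
  read fails at active under R3
  => FAILS_AT (active, R3)
the rest of the Account diff is inert for this question:
  added field zip to record Account: required int32, tag 24 (in v2 it sits last) -> changes Account's schema-level verdicts only — the decode of this value is the same
  removed field severity from record Account -> changes Account's schema-level verdicts only — the decode of this value is the same
  field id in record Address: optional changed to required -> changes Account's schema-level verdicts only — the decode of this value is the same
  field title in record Account: type string changed to int64 -> changes Account's schema-level verdicts only — the decode of this value is the same
  renamed field scores to tags in record Account (alias scores declared on the renamed field) -> no rule fires on it and the decoded Account view is identical with or without it

decoded: FAILS_AT (active, R3)


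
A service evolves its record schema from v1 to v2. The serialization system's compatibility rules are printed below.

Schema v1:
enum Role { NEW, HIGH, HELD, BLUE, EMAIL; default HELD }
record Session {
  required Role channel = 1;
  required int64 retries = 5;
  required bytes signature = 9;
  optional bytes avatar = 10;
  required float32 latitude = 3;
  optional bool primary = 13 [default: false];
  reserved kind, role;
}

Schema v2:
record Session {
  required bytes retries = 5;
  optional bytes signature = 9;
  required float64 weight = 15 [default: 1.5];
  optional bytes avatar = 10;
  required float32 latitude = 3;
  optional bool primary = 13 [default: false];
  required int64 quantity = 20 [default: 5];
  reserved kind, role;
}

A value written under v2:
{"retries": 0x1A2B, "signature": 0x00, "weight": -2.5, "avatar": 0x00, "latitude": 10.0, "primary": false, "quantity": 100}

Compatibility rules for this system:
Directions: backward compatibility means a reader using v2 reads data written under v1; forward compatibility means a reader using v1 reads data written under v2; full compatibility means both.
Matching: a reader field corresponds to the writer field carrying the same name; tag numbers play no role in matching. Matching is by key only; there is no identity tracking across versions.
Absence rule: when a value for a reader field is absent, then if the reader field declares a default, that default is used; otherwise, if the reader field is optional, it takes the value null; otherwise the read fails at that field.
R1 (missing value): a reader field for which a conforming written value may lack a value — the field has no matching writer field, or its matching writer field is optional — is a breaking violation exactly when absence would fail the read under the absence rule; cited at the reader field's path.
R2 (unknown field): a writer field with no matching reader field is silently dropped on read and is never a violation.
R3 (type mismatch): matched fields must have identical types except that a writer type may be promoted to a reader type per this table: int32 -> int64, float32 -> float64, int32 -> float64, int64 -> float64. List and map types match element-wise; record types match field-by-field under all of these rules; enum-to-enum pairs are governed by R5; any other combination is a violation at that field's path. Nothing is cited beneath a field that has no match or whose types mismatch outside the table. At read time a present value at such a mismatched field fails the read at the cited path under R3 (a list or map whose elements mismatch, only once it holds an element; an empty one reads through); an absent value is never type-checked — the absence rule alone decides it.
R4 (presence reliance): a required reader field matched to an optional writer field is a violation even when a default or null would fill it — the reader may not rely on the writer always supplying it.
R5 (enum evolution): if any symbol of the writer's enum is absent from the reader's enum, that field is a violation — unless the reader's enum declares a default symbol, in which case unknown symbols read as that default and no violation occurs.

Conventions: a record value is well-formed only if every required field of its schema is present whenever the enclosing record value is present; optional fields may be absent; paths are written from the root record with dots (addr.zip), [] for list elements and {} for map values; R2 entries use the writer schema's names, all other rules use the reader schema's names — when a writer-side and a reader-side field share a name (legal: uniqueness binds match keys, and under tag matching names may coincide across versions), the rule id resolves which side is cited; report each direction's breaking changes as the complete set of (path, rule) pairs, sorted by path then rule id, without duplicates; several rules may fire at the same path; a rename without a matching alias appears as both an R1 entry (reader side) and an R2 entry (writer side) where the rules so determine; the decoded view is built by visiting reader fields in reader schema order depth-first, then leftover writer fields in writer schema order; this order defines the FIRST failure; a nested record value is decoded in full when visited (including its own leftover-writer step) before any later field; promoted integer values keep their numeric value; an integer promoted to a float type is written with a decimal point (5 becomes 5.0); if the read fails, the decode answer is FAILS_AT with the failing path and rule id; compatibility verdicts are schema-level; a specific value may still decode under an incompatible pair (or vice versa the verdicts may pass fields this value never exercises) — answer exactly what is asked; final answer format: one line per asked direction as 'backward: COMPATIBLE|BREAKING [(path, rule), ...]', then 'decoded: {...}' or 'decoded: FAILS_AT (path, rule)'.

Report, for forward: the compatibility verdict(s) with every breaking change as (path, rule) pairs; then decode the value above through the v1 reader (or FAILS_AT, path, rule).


forward: BREAKING [(channel, R1), (retries, R3), (signature, R1), (signature, R4)]; decoded: FAILS_AT (channel, R1)

the writer's type comes first in each Session pair
forward on Session — v1 reading data written by v2:
  no writer field matches reader channel
  retries <- retries (bytes -> int64, writer required)
  signature <- signature (bytes -> bytes, writer optional)
  avatar <- avatar (bytes -> bytes, writer optional)
  latitude <- latitude (float32 -> float32, writer required)
  primary <- primary (bool -> bool, writer optional)
  leftover writer field: weight
  leftover writer field: quantity
  rule R1 violated at channel
  rule R3 violated at retries
  rule R1 violated at signature
  rule R4 violated at signature
  => 4 violation(s): forward is BREAKING for Session
migrating the Session value to v1:
  read fails at channel under R1 (no fill)
  => FAILS_AT (channel, R1)
remaining Session differences; none change what is asked:
  added field quantity to record Session: required int64, tag 20, default 5 (in v2 it sits last) -> inert for the asked Session verdict: nothing fires
  added field weight to record Session: required float64, tag 15, default 1.5 (in v2 it sits immediately before avatar) -> inert for the asked Session verdict: nothing fires


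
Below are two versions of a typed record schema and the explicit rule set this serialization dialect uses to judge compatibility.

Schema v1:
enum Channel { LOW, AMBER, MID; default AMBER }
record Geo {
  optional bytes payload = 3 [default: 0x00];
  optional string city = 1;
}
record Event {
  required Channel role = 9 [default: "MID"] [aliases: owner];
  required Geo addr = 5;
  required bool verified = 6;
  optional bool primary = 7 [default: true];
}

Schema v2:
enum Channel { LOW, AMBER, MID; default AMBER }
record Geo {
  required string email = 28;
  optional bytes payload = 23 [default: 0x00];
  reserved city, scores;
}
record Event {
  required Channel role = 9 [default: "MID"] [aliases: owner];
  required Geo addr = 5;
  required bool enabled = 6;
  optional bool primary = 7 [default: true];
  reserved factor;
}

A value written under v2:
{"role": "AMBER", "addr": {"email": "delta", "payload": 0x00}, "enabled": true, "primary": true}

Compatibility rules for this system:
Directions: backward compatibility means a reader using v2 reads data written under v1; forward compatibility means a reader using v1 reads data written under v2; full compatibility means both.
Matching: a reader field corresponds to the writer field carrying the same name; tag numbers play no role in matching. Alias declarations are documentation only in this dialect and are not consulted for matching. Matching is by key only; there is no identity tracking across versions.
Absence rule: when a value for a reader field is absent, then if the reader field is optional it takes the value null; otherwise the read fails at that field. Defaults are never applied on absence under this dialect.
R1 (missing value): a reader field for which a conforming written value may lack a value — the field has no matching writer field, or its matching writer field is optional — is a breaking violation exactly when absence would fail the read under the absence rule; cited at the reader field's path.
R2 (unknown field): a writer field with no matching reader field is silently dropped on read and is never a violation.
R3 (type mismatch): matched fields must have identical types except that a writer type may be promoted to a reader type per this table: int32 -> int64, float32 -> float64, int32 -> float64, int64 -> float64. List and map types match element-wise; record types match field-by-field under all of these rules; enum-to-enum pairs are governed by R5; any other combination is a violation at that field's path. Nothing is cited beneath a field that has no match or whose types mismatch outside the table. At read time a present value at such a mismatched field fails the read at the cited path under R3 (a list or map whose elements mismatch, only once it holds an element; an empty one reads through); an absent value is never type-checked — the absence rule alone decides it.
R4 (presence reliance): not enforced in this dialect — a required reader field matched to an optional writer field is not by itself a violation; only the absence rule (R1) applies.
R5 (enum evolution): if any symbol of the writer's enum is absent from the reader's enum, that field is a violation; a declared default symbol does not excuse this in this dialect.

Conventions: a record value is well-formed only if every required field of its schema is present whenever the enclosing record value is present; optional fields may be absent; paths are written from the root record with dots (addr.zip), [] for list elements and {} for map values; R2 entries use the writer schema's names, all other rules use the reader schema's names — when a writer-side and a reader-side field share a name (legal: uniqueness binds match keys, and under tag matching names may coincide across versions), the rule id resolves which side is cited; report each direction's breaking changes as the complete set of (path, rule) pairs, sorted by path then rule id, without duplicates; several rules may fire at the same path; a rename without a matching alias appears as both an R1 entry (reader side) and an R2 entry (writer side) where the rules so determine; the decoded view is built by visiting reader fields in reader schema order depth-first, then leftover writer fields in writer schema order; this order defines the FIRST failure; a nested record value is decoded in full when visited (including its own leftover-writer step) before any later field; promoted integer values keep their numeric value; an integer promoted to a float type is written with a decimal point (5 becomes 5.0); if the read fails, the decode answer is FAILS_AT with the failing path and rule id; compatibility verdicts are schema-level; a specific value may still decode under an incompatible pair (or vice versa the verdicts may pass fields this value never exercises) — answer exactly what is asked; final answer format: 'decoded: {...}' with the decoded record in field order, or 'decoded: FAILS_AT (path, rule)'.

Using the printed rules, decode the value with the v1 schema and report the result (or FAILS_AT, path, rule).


decoded: FAILS_AT (verified, R1)

arrows below run writer -> reader for Event
decoding the Event value with the v1 reader:
  role := "AMBER"
  addr.payload := 0x00
  addr.city := null (absent, optional -> null)
  writer addr.email: unknown -> dropped
  read fails at verified under R1 (no fill)
  => FAILS_AT (verified, R1)
remaining Event differences; none change what is asked:
  added field email to record Geo: required string, tag 28 (in v2 it sits immediately before payload) -> matters for Event compatibility verdicts, not for this value's decode
  field payload in record Geo: tag 3 changed to 23 -> inert under this dialect — no rule fires on Event and the result does not move
  removed field city from record Geo (its key "city" joins the reserved list) -> inert under this dialect — no rule fires on Event and the result does not move


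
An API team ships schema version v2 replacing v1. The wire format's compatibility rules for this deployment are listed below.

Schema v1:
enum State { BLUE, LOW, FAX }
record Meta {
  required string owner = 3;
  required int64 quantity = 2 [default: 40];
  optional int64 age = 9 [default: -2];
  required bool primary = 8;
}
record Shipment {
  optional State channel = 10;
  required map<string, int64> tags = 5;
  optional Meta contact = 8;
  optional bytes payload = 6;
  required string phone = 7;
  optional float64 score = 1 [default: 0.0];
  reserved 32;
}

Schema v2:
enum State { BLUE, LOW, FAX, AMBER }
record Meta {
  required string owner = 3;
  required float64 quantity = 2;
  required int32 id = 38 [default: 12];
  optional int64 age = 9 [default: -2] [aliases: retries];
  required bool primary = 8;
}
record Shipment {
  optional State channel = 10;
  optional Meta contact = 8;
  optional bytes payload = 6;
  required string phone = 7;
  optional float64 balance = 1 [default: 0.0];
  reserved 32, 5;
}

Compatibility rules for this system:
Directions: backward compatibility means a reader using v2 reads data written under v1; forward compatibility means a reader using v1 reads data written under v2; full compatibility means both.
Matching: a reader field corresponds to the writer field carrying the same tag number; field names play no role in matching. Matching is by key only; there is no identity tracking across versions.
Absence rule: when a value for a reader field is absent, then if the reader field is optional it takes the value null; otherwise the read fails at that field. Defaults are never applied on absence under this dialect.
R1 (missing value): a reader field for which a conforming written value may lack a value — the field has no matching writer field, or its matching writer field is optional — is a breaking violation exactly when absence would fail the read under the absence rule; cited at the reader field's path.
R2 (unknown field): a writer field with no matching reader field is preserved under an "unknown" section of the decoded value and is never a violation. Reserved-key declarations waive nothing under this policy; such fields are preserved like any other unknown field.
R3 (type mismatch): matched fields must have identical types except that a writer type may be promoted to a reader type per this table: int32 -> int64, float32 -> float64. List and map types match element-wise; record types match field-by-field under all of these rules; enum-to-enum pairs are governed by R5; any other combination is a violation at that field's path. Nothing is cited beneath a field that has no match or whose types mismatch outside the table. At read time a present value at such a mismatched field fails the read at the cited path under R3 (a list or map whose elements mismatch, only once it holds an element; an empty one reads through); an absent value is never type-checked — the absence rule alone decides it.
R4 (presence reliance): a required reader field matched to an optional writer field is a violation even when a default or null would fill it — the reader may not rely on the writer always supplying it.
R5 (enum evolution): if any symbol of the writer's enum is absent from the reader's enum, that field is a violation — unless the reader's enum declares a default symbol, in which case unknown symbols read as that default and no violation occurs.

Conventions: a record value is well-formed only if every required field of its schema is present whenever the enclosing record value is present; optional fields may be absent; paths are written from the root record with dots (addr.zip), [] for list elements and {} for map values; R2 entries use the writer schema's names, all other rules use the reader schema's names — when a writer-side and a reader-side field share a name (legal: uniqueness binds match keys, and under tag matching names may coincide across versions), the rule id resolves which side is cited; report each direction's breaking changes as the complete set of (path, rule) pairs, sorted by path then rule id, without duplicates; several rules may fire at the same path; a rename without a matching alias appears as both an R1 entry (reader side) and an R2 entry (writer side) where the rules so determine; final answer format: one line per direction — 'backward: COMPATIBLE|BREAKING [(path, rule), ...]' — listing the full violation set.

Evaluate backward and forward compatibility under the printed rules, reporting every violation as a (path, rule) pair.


backward: BREAKING [(contact.id, R1), (contact.quantity, R3)]; forward: BREAKING [(channel, R5), (contact.quantity, R3), (tags, R1)]

in Shipment below, arrows point writer -> reader
backward analysis of Shipment with v2 as reader and v1 as writer:
  channel <- channel (State -> State, writer optional)
  contact <- contact (Meta -> Meta, writer optional)
  payload <- payload (bytes -> bytes, writer optional)
  phone <- phone (string -> string, writer required)
  balance <- score (float64 -> float64, writer optional)
  tags (writer side), unknown to reader
  contact.owner <- contact.owner (string -> string, writer required)
  contact.quantity <- contact.quantity (int64 -> float64, writer required)
  no writer field matches reader contact.id
  contact.age <- contact.age (int64 -> int64, writer optional)
  contact.primary <- contact.primary (bool -> bool, writer required)
  violation R1 at contact.id
  violation R3 at contact.quantity
  => backward: BREAKING (2)
forward analysis of Shipment with v1 as reader and v2 as writer:
  channel <- channel (State -> State, writer optional)
  no writer field matches reader tags
  contact <- contact (Meta -> Meta, writer optional)
  payload <- payload (bytes -> bytes, writer optional)
  phone <- phone (string -> string, writer required)
  score <- balance (float64 -> float64, writer optional)
  contact.owner <- contact.owner (string -> string, writer required)
  contact.quantity <- contact.quantity (float64 -> int64, writer required)
  contact.age <- contact.age (int64 -> int64, writer optional)
  contact.primary <- contact.primary (bool -> bool, writer required)
  contact.id (writer side), unknown to reader
  violation R5 at channel
  violation R3 at contact.quantity
  violation R1 at tags
  => forward: BREAKING (3)


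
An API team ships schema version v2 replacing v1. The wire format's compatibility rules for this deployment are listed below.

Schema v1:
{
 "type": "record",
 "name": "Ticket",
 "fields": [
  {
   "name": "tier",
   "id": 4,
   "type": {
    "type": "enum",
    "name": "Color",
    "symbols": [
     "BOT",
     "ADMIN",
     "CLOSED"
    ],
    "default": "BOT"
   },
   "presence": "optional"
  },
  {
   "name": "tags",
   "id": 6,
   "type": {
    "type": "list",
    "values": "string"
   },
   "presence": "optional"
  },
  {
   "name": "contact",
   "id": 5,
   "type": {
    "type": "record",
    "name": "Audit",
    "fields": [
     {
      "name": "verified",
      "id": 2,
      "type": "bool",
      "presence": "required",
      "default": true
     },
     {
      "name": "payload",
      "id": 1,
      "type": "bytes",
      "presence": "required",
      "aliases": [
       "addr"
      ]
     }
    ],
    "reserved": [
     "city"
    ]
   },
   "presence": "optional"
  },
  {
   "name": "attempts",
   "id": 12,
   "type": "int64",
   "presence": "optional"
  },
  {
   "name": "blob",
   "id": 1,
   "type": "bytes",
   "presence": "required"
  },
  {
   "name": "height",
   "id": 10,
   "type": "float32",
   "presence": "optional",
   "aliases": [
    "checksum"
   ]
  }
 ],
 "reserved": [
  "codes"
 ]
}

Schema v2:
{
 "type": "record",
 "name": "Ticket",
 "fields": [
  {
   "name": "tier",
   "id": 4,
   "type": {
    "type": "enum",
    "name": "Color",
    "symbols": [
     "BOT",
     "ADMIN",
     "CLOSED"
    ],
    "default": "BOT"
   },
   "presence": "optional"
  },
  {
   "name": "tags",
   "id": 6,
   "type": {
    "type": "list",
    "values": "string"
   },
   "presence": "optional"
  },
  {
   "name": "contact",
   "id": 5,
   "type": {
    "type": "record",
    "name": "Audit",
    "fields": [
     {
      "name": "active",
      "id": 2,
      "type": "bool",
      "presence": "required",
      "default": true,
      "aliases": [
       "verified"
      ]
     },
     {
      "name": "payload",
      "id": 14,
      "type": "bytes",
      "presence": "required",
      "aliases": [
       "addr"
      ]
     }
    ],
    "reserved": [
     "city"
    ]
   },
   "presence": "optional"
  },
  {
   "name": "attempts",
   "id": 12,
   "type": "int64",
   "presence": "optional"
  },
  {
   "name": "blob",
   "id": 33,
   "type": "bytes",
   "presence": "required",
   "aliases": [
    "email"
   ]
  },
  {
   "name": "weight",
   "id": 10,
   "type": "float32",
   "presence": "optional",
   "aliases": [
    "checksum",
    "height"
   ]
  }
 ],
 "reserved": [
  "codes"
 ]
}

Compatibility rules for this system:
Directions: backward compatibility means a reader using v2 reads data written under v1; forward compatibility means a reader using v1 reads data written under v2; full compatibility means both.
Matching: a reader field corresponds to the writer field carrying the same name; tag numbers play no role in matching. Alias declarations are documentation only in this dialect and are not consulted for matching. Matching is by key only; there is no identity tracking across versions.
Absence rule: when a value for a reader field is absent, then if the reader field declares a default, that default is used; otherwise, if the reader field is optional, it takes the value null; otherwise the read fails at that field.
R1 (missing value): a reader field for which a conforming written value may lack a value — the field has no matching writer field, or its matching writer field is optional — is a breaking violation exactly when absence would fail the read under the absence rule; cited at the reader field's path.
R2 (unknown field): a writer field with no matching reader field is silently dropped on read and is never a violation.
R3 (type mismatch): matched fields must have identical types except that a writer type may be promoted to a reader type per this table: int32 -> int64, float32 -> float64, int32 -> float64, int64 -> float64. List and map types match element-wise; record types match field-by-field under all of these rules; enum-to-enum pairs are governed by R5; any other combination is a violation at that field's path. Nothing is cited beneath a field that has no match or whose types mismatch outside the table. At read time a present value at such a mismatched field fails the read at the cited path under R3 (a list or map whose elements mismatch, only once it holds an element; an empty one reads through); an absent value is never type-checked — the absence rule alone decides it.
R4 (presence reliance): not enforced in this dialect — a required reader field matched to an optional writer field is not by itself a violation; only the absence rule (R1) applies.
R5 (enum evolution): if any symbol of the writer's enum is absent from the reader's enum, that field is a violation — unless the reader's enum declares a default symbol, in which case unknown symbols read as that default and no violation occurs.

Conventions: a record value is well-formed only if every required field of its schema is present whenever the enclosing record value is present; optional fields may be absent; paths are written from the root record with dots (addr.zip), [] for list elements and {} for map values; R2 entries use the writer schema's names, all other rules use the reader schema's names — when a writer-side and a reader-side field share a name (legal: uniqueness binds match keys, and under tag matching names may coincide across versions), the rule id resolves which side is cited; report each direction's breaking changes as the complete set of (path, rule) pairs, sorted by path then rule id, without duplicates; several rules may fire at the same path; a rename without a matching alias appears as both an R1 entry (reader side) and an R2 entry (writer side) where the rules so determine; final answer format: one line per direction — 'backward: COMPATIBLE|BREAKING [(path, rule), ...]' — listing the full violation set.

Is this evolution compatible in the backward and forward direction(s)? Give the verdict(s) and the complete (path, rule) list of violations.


each type pair in Ticket: writer, then reader
backward on Ticket — v2 reading data written by v1:
  tier: paired with writer tier (Color -> Color; writer optional)
  tags: paired with writer tags (list<string> -> list<string>; writer optional)
  contact: paired with writer contact (Audit -> Audit; writer optional)
  attempts: paired with writer attempts (int64 -> int64; writer optional)
  blob: paired with writer blob (bytes -> bytes; writer required)
  weight has no writer counterpart
  writer height: unknown to reader
  contact.active has no writer counterpart
  contact.payload: paired with writer contact.payload (bytes -> bytes; writer required)
  writer contact.verified: unknown to reader
  => no violations; backward on Ticket: COMPATIBLE
forward on Ticket — v1 reading data written by v2:
  tier: paired with writer tier (Color -> Color; writer optional)
  tags: paired with writer tags (list<string> -> list<string>; writer optional)
  contact: paired with writer contact (Audit -> Audit; writer optional)
  attempts: paired with writer attempts (int64 -> int64; writer optional)
  blob: paired with writer blob (bytes -> bytes; writer required)
  height has no writer counterpart
  writer weight: unknown to reader
  contact.verified has no writer counterpart
  contact.payload: paired with writer contact.payload (bytes -> bytes; writer required)
  writer contact.active: unknown to reader
  => no violations; forward on Ticket: COMPATIBLE

backward: COMPATIBLE []; forward: COMPATIBLE []
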